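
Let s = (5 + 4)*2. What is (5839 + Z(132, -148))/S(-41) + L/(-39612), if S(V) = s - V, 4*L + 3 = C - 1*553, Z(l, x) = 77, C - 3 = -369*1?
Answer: 468716383/4674216 ≈ 100.28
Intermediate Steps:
C = -366 (C = 3 - 369*1 = 3 - 369 = -366)
s = 18 (s = 9*2 = 18)
L = -461/2 (L = -3/4 + (-366 - 1*553)/4 = -3/4 + (-366 - 553)/4 = -3/4 + (1/4)*(-919) = -3/4 - 919/4 = -461/2 ≈ -230.50)
S(V) = 18 - V
(5839 + Z(132, -148))/S(-41) + L/(-39612) = (5839 + 77)/(18 - 1*(-41)) - 461/2/(-39612) = 5916/(18 + 41) - 461/2*(-1/39612) = 5916/59 + 461/79224 = 468716383/4674216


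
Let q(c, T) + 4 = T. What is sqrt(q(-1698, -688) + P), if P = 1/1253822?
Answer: I*sqrt(1087872167263506)/1253822 ≈ 26.306*I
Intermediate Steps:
q(c, T) = -4 + T
P = 1/1253822 ≈ 7.9756e-7
sqrt(q(-1698, -688) + P) = sqrt((-4 - 688) + 1/1253822) = sqrt(-692 + 1/1253822) = sqrt(-867644823/1253822) = I*sqrt(1087872167263506)/1253822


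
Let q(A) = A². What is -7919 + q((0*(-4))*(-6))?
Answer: -7919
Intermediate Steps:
-7919 + q((0*(-4))*(-6)) = -7919 + ((0*(-4))*(-6))² = -7919 + (0*(-6))² = -7919 + 0² = -7919 + 0 = -7919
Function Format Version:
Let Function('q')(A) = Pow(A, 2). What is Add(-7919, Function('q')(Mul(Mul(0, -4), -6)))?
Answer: -7919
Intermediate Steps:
Add(-7919, Function('q')(Mul(Mul(0, -4), -6))) = Add(-7919, Pow(Mul(Mul(0, -4), -6), 2)) = Add(-7919, Pow(Mul(0, -6), 2)) = Add(-7919, Pow(0, 2)) = Add(-7919, 0) = -7919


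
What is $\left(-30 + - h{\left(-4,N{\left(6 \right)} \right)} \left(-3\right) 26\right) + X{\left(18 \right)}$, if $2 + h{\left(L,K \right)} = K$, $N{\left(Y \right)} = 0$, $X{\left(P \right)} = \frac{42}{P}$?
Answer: $- \frac{551}{3} \approx -183.67$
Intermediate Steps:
$h{\left(L,K \right)} = -2 + K$
$\left(-30 + - h{\left(-4,N{\left(6 \right)} \right)} \left(-3\right) 26\right) + X{\left(18 \right)} = \left(-30 + - (-2 + 0) \left(-3\right) 26\right) + \frac{42}{18} = \left(-30 + \left(-1\right) \left(-2\right) \left(-3\right) 26\right) + 42 \cdot \frac{1}{18} = \left(-30 + 2 \left(-3\right) 26\right) + \frac{7}{3} = \left(-30 - 156\right) + \frac{7}{3} = -186 + \frac{7}{3} = - \frac{551}{3}$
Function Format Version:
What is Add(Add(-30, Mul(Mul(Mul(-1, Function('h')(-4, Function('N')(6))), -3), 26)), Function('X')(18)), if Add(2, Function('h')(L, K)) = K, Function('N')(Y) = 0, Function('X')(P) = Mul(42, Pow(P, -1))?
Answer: Rational(-551, 3) ≈ -183.67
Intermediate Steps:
Function('h')(L, K) = Add(-2, K)
Add(Add(-30, Mul(Mul(Mul(-1, Function('h')(-4, Function('N')(6))), -3), 26)), Function('X')(18)) = Add(Add(-30, Mul(Mul(Mul(-1, Add(-2, 0)), -3), 26)), Mul(42, Pow(18, -1))) = Add(Add(-30, Mul(Mul(Mul(-1, -2), -3), 26)), Mul(42, Rational(1, 18))) = Add(Add(-30, Mul(Mul(2, -3), 26)), Rational(7, 3)) = Add(Add(-30, Mul(-6, 26)), Rational(7, 3)) = Add(Add(-30, -156), Rational(7, 3)) = Add(-186, Rational(7, 3)) = Rational(-551, 3)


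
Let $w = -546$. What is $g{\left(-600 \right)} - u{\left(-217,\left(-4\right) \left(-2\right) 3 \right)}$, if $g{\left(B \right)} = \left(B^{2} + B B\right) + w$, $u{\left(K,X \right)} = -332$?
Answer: $719786$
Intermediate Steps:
$g{\left(B \right)} = -546 + 2 B^{2}$ ($g{\left(B \right)} = \left(B^{2} + B B\right) - 546 = \left(B^{2} + B^{2}\right) - 546 = 2 B^{2} - 546 = -546 + 2 B^{2}$)
$g{\left(-600 \right)} - u{\left(-217,\left(-4\right) \left(-2\right) 3 \right)} = \left(-546 + 2 \left(-600\right)^{2}\right) - -332 = \left(-546 + 2 \cdot 360000\right) + 332 = \left(-546 + 720000\right) + 332 = 719454 + 332 = 719786$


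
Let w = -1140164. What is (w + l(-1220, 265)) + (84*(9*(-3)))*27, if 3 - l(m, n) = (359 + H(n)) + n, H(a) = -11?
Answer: -1202010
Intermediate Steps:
l(m, n) = -345 - n (l(m, n) = 3 - ((359 - 11) + n) = 3 - (348 + n) = 3 + (-348 - n) = -345 - n)
(w + l(-1220, 265)) + (84*(9*(-3)))*27 = (-1140164 + (-345 - 1*265)) + (84*(9*(-3)))*27 = (-1140164 + (-345 - 265)) + (84*(-27))*27 = (-1140164 - 610) - 2268*27 = -1140774 - 61236 = -1202010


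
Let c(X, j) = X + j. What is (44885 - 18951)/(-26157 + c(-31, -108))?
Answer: -12967/13148 ≈ -0.98623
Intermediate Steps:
(44885 - 18951)/(-26157 + c(-31, -108)) = (44885 - 18951)/(-26157 + (-31 - 108)) = 25934/(-26157 - 139) = 25934/(-26296) = 25934*(-1/26296) = -12967/13148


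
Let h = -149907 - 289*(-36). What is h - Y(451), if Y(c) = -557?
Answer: -138946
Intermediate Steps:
h = -139503 (h = -149907 - 1*(-10404) = -149907 + 10404 = -139503)
h - Y(451) = -139503 - 1*(-557) = -139503 + 557 = -138946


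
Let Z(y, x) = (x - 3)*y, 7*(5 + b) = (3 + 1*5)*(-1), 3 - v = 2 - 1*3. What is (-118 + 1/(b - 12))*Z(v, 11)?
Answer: -479776/127 ≈ -3777.8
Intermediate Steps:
v = 4 (v = 3 - (2 - 1*3) = 3 - (2 - 3) = 3 - 1*(-1) = 3 + 1 = 4)
b = -43/7 (b = -5 + ((3 + 1*5)*(-1))/7 = -5 + ((3 + 5)*(-1))/7 = -5 + (8*(-1))/7 = -5 + (1/7)*(-8) = -5 - 8/7 = -43/7 ≈ -6.1429)
Z(y, x) = y*(-3 + x) (Z(y, x) = (-3 + x)*y = y*(-3 + x))
(-118 + 1/(b - 12))*Z(v, 11) = (-118 + 1/(-43/7 - 12))*(4*(-3 + 11)) = (-118 + 1/(-127/7))*(4*8) = (-118 - 7/127)*32 = -14993/127*32 = -479776/127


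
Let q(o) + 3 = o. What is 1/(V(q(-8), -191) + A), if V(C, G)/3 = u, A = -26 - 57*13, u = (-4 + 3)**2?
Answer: -1/764 ≈ -0.0013089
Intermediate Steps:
q(o) = -3 + o
u = 1 (u = (-1)**2 = 1)
A = -767 (A = -26 - 741 = -767)
V(C, G) = 3 (V(C, G) = 3*1 = 3)
1/(V(q(-8), -191) + A) = 1/(3 - 767) = 1/(-764) = -1/764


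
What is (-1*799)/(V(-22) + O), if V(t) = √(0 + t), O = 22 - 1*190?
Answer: 67116/14123 + 799*I*√22/28246 ≈ 4.7523 + 0.13268*I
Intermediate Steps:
O = -168 (O = 22 - 190 = -168)
V(t) = √t
(-1*799)/(V(-22) + O) = (-1*799)/(√(-22) - 168) = -799/(I*√22 - 168) = -799/(-168 + I*√22)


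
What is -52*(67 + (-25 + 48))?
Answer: -4680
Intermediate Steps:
-52*(67 + (-25 + 48)) = -52*(67 + 23) = -52*90 = -4680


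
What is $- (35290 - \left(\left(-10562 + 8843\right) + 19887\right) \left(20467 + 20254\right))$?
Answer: $739783838$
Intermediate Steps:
$- (35290 - \left(\left(-10562 + 8843\right) + 19887\right) \left(20467 + 20254\right)) = - (35290 - \left(-1719 + 19887\right) 40721) = - (35290 - 18168 \cdot 40721) = - (35290 - 739819128) = \left(-1\right) \left(-739783838\right) = 739783838$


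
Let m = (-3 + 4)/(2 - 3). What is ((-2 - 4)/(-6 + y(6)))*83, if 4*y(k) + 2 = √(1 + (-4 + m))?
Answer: 6474/85 + 498*I/85 ≈ 76.165 + 5.8588*I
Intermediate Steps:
m = -1 (m = 1/(-1) = 1*(-1) = -1)
y(k) = -½ + I/2 (y(k) = -½ + √(1 + (-4 - 1))/4 = -½ + √(1 - 5)/4 = -½ + √(-4)/4 = -½ + (2*I)/4 = -½ + I/2)
((-2 - 4)/(-6 + y(6)))*83 = ((-2 - 4)/(-6 + (-½ + I/2)))*83 = -6*2*(-13/2 - I/2)/85*83 = -12*(-13/2 - I/2)/85*83 = -996*(-13/2 - I/2)/85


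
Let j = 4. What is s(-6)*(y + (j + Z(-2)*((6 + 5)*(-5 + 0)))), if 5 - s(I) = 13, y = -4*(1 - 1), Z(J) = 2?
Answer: 848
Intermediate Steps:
y = 0 (y = -4*0 = 0)
s(I) = -8 (s(I) = 5 - 1*13 = 5 - 13 = -8)
s(-6)*(y + (j + Z(-2)*((6 + 5)*(-5 + 0)))) = -8*(0 + (4 + 2*((6 + 5)*(-5 + 0)))) = -8*(0 + (4 + 2*(11*(-5)))) = -8*(0 + (4 + 2*(-55))) = -8*(0 + (4 - 110)) = -8*(0 - 106) = -8*(-106) = 848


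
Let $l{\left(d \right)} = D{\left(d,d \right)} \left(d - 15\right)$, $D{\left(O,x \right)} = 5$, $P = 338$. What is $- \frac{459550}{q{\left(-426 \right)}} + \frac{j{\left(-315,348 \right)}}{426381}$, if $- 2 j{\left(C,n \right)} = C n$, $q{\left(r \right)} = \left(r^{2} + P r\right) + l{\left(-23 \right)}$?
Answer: $- \frac{32316514195}{2650526423} \approx -12.192$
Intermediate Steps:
$l{\left(d \right)} = -75 + 5 d$ ($l{\left(d \right)} = 5 \left(d - 15\right) = 5 \left(-15 + d\right) = -75 + 5 d$)
$q{\left(r \right)} = -190 + r^{2} + 338 r$ ($q{\left(r \right)} = \left(r^{2} + 338 r\right) + \left(-75 + 5 \left(-23\right)\right) = \left(r^{2} + 338 r\right) - 190 = -190 + r^{2} + 338 r$)
$j{\left(C,n \right)} = - \frac{C n}{2}$
$- \frac{459550}{q{\left(-426 \right)}} + \frac{j{\left(-315,348 \right)}}{426381} = - \frac{459550}{-190 + \left(-426\right)^{2} + 338 \left(-426\right)} + \frac{\left(- \frac{1}{2}\right) \left(-315\right) 348}{426381} = - \frac{459550}{-190 + 181476 - 143988} + 54810 \cdot \frac{1}{426381} = - \frac{459550}{37298} + \frac{18270}{142127} = \left(-459550\right) \frac{1}{37298} + \frac{18270}{142127} = - \frac{229775}{18649} + \frac{18270}{142127} = - \frac{32316514195}{2650526423}$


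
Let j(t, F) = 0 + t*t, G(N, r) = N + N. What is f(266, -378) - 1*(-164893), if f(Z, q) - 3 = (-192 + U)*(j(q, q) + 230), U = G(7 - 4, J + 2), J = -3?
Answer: -26454308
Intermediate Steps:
G(N, r) = 2*N
j(t, F) = t² (j(t, F) = 0 + t² = t²)
U = 6 (U = 2*(7 - 4) = 2*3 = 6)
f(Z, q) = -42777 - 186*q² (f(Z, q) = 3 + (-192 + 6)*(q² + 230) = 3 - 186*(230 + q²) = 3 + (-42780 - 186*q²) = -42777 - 186*q²)
f(266, -378) - 1*(-164893) = (-42777 - 186*(-378)²) - 1*(-164893) = (-42777 - 186*142884) + 164893 = (-42777 - 26576424) + 164893 = -26619201 + 164893 = -26454308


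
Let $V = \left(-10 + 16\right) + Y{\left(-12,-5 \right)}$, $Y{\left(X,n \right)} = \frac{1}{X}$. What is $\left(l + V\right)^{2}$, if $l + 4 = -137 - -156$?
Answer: $\frac{63001}{144} \approx 437.51$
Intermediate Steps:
$V = \frac{71}{12}$ ($V = \left(-10 + 16\right) + \frac{1}{-12} = 6 - \frac{1}{12} = \frac{71}{12} \approx 5.9167$)
$l = 15$ ($l = -4 - -19 = -4 + \left(-137 + 156\right) = -4 + 19 = 15$)
$\left(l + V\right)^{2} = \left(15 + \frac{71}{12}\right)^{2} = \left(\frac{251}{12}\right)^{2} = \frac{63001}{144}$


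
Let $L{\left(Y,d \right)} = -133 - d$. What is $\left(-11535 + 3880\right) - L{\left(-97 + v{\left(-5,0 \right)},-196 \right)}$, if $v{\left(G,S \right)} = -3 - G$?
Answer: $-7718$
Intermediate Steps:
$\left(-11535 + 3880\right) - L{\left(-97 + v{\left(-5,0 \right)},-196 \right)} = \left(-11535 + 3880\right) - \left(-133 - -196\right) = -7655 - \left(-133 + 196\right) = -7655 - 63 = -7718$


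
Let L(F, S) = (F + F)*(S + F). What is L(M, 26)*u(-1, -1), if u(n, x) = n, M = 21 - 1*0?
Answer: -1974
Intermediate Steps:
M = 21 (M = 21 + 0 = 21)
L(F, S) = 2*F*(F + S) (L(F, S) = (2*F)*(F + S) = 2*F*(F + S))
L(M, 26)*u(-1, -1) = (2*21*(21 + 26))*(-1) = (2*21*47)*(-1) = 1974*(-1) = -1974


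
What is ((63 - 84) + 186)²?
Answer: 27225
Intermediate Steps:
((63 - 84) + 186)² = (-21 + 186)² = 165² = 27225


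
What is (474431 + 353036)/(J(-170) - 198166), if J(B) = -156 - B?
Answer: -827467/198152 ≈ -4.1759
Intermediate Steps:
(474431 + 353036)/(J(-170) - 198166) = (474431 + 353036)/((-156 - 1*(-170)) - 198166) = 827467/((-156 + 170) - 198166) = 827467/(14 - 198166) = 827467/(-198152) = 827467*(-1/198152) = -827467/198152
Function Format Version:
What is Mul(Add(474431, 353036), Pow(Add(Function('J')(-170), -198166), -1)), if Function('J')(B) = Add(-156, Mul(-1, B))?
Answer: Rational(-827467, 198152) ≈ -4.1759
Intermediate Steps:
Mul(Add(474431, 353036), Pow(Add(Function('J')(-170), -198166), -1)) = Mul(Add(474431, 353036), Pow(Add(Add(-156, Mul(-1, -170)), -198166), -1)) = Mul(827467, Pow(Add(Add(-156, 170), -198166), -1)) = Mul(827467, Pow(Add(14, -198166), -1)) = Mul(827467, Pow(-198152, -1)) = Mul(827467, Rational(-1, 198152)) = Rational(-827467, 198152)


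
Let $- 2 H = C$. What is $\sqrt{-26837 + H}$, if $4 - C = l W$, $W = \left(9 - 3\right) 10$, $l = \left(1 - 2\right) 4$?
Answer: $i \sqrt{26959} \approx 164.19 i$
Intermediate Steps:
$l = -4$ ($l = \left(-1\right) 4 = -4$)
$W = 60$ ($W = 6 \cdot 10 = 60$)
$C = 244$ ($C = 4 - \left(-4\right) 60 = 4 - -240 = 4 + 240 = 244$)
$H = -122$ ($H = \left(- \frac{1}{2}\right) 244 = -122$)
$\sqrt{-26837 + H} = \sqrt{-26837 - 122} = \sqrt{-26959} = i \sqrt{26959}$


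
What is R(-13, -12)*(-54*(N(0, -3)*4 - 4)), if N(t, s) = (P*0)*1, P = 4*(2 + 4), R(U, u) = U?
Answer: -2808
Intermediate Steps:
P = 24 (P = 4*6 = 24)
N(t, s) = 0 (N(t, s) = (24*0)*1 = 0*1 = 0)
R(-13, -12)*(-54*(N(0, -3)*4 - 4)) = -(-702)*(0*4 - 4) = -(-702)*(0 - 4) = -(-702)*(-4) = -13*216 = -2808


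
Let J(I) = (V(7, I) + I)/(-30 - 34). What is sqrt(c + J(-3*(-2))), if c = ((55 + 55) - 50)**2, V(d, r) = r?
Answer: sqrt(57597)/4 ≈ 59.998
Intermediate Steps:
J(I) = -I/32 (J(I) = (I + I)/(-30 - 34) = (2*I)/(-64) = (2*I)*(-1/64) = -I/32)
c = 3600 (c = (110 - 50)**2 = 60**2 = 3600)
sqrt(c + J(-3*(-2))) = sqrt(3600 - (-3)*(-2)/32) = sqrt(3600 - 1/32*6) = sqrt(3600 - 3/16) = sqrt(57597/16) = sqrt(57597)/4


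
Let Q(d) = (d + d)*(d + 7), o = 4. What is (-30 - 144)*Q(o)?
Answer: -15312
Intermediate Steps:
Q(d) = 2*d*(7 + d) (Q(d) = (2*d)*(7 + d) = 2*d*(7 + d))
(-30 - 144)*Q(o) = (-30 - 144)*(2*4*(7 + 4)) = -348*4*11 = -174*88 = -15312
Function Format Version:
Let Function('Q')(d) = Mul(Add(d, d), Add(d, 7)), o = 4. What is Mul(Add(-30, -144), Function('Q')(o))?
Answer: -15312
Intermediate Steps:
Function('Q')(d) = Mul(2, d, Add(7, d)) (Function('Q')(d) = Mul(Mul(2, d), Add(7, d)) = Mul(2, d, Add(7, d)))
Mul(Add(-30, -144), Function('Q')(o)) = Mul(Add(-30, -144), Mul(2, 4, Add(7, 4))) = Mul(-174, Mul(2, 4, 11)) = Mul(-174, 88) = -15312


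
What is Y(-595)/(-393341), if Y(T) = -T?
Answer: -595/393341 ≈ -0.0015127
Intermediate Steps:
Y(-595)/(-393341) = -1*(-595)/(-393341) = 595*(-1/393341) = -595/393341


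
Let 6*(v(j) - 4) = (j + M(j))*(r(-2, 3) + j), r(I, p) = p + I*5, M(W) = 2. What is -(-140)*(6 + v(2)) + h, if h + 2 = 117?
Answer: 3145/3 ≈ 1048.3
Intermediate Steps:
h = 115 (h = -2 + 117 = 115)
r(I, p) = p + 5*I
v(j) = 4 + (-7 + j)*(2 + j)/6 (v(j) = 4 + ((j + 2)*((3 + 5*(-2)) + j))/6 = 4 + ((2 + j)*((3 - 10) + j))/6 = 4 + ((2 + j)*(-7 + j))/6 = 4 + ((-7 + j)*(2 + j))/6 = 4 + (-7 + j)*(2 + j)/6)
-(-140)*(6 + v(2)) + h = -(-140)*(6 + (5/3 - 5/6*2 + (1/6)*2**2)) + 115 = -(-140)*(6 + (5/3 - 5/3 + (1/6)*4)) + 115 = -(-140)*(6 + (5/3 - 5/3 + 2/3)) + 115 = -(-140)*(6 + 2/3) + 115 = -(-140)*20/3 + 115 = -28*(-100/3) + 115 = 2800/3 + 115 = 3145/3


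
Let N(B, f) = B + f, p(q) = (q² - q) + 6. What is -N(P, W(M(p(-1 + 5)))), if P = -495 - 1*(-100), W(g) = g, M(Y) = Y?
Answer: 377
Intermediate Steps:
p(q) = 6 + q² - q
P = -395 (P = -495 + 100 = -395)
-N(P, W(M(p(-1 + 5)))) = -(-395 + (6 + (-1 + 5)² - (-1 + 5))) = -(-395 + (6 + 4² - 1*4)) = -(-395 + (6 + 16 - 4)) = -(-395 + 18) = -1*(-377) = 377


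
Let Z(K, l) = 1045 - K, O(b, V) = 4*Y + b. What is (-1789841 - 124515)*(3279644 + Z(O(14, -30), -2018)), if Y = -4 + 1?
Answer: -6280402842572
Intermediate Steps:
Y = -3
O(b, V) = -12 + b (O(b, V) = 4*(-3) + b = -12 + b)
(-1789841 - 124515)*(3279644 + Z(O(14, -30), -2018)) = (-1789841 - 124515)*(3279644 + (1045 - (-12 + 14))) = -1914356*(3279644 + (1045 - 1*2)) = -1914356*(3279644 + (1045 - 2)) = -1914356*(3279644 + 1043) = -1914356*3280687 = -6280402842572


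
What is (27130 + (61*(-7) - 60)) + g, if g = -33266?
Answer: -6623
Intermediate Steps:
(27130 + (61*(-7) - 60)) + g = (27130 + (61*(-7) - 60)) - 33266 = (27130 + (-427 - 60)) - 33266 = (27130 - 487) - 33266 = 26643 - 33266 = -6623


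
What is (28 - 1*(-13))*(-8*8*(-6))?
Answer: 15744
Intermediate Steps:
(28 - 1*(-13))*(-8*8*(-6)) = (28 + 13)*(-64*(-6)) = 41*384 = 15744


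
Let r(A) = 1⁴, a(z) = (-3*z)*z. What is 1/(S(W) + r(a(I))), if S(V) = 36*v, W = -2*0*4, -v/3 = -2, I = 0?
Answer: 1/217 ≈ 0.0046083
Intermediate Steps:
a(z) = -3*z²
r(A) = 1
v = 6 (v = -3*(-2) = 6)
W = 0 (W = 0*4 = 0)
S(V) = 216 (S(V) = 36*6 = 216)
1/(S(W) + r(a(I))) = 1/(216 + 1) = 1/217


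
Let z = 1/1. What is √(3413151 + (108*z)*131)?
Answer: 3*√380811 ≈ 1851.3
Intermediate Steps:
z = 1
√(3413151 + (108*z)*131) = √(3413151 + (108*1)*131) = √(3413151 + 108*131) = √(3413151 + 14148) = √3427299 = 3*√380811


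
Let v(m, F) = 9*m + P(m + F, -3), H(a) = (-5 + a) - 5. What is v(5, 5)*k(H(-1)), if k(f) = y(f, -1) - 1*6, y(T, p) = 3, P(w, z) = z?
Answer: -126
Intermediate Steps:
H(a) = -10 + a
k(f) = -3 (k(f) = 3 - 1*6 = 3 - 6 = -3)
v(m, F) = -3 + 9*m (v(m, F) = 9*m - 3 = -3 + 9*m)
v(5, 5)*k(H(-1)) = (-3 + 9*5)*(-3) = (-3 + 45)*(-3) = 42*(-3) = -126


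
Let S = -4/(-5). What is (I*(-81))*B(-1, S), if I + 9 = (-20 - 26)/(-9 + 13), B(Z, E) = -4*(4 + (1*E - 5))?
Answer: 6642/5 ≈ 1328.4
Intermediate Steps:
S = ⅘ (S = -4*(-⅕) = ⅘ ≈ 0.80000)
B(Z, E) = 4 - 4*E (B(Z, E) = -4*(4 + (E - 5)) = -4*(4 + (-5 + E)) = -4*(-1 + E) = 4 - 4*E)
I = -41/2 (I = -9 + (-20 - 26)/(-9 + 13) = -9 - 46/4 = -9 - 46*¼ = -9 - 23/2 = -41/2 ≈ -20.500)
(I*(-81))*B(-1, S) = (-41/2*(-81))*(4 - 4*⅘) = 3321*(4 - 16/5)/2 = (3321/2)*(⅘) = 6642/5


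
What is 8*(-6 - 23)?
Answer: -232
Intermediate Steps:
8*(-6 - 23) = 8*(-29) = -232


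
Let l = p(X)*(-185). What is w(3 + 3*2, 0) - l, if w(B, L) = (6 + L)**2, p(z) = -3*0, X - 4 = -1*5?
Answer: 36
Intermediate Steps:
X = -1 (X = 4 - 1*5 = 4 - 5 = -1)
p(z) = 0
l = 0 (l = 0*(-185) = 0)
w(3 + 3*2, 0) - l = (6 + 0)**2 - 1*0 = 6**2 + 0 = 36 + 0 = 36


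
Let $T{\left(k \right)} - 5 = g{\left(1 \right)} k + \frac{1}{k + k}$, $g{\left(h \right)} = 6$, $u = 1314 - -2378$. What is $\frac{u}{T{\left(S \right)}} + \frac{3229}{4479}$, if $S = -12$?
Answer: $- \frac{391679771}{7206711} \approx -54.349$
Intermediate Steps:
$u = 3692$ ($u = 1314 + 2378 = 3692$)
$T{\left(k \right)} = 5 + \frac{1}{2 k} + 6 k$ ($T{\left(k \right)} = 5 + \left(6 k + \frac{1}{k + k}\right) = 5 + \left(6 k + \frac{1}{2 k}\right) = 5 + \left(\frac{1}{2 k} + 6 k\right) = 5 + \frac{1}{2 k} + 6 k$)
$\frac{u}{T{\left(S \right)}} + \frac{3229}{4479} = \frac{3692}{5 + \frac{1}{2 \left(-12\right)} + 6 \left(-12\right)} + \frac{3229}{4479} = \frac{3692}{5 + \frac{1}{2} \left(- \frac{1}{12}\right) - 72} + 3229 \cdot \frac{1}{4479} = \frac{3692}{5 - \frac{1}{24} - 72} + \frac{3229}{4479} = \frac{3692}{- \frac{1609}{24}} + \frac{3229}{4479} = 3692 \left(- \frac{24}{1609}\right) + \frac{3229}{4479} = - \frac{88608}{1609} + \frac{3229}{4479} = - \frac{391679771}{7206711}$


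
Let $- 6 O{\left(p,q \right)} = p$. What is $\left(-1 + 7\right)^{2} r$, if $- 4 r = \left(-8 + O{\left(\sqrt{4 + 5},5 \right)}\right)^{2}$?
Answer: $- \frac{2601}{4} \approx -650.25$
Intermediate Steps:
$O{\left(p,q \right)} = - \frac{p}{6}$
$r = - \frac{289}{16}$ ($r = - \frac{\left(-8 - \frac{\sqrt{4 + 5}}{6}\right)^{2}}{4} = - \frac{\left(-8 - \frac{\sqrt{9}}{6}\right)^{2}}{4} = - \frac{\left(-8 - \frac{1}{2}\right)^{2}}{4} = - \frac{\left(- \frac{17}{2}\right)^{2}}{4} = \left(- \frac{1}{4}\right) \frac{289}{4} = - \frac{289}{16} \approx -18.063$)
$\left(-1 + 7\right)^{2} r = \left(-1 + 7\right)^{2} \left(- \frac{289}{16}\right) = 6^{2} \left(- \frac{289}{16}\right) = 36 \left(- \frac{289}{16}\right) = - \frac{2601}{4}$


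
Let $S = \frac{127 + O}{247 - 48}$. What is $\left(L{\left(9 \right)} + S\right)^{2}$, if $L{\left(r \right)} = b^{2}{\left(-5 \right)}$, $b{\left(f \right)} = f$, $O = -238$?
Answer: $\frac{23658496}{39601} \approx 597.42$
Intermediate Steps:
$S = - \frac{111}{199}$ ($S = \frac{127 - 238}{247 - 48} = - \frac{111}{199} \approx -0.55779$)
$L{\left(r \right)} = 25$ ($L{\left(r \right)} = \left(-5\right)^{2} = 25$)
$\left(L{\left(9 \right)} + S\right)^{2} = \left(25 - \frac{111}{199}\right)^{2} = \left(\frac{4864}{199}\right)^{2} = \frac{23658496}{39601}$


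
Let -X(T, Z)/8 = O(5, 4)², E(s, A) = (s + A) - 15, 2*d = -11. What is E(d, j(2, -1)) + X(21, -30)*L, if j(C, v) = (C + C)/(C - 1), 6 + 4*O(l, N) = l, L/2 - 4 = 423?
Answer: -887/2 ≈ -443.50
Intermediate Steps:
L = 854 (L = 8 + 2*423 = 8 + 846 = 854)
O(l, N) = -3/2 + l/4
j(C, v) = 2*C/(-1 + C) (j(C, v) = (2*C)/(-1 + C) = 2*C/(-1 + C))
d = -11/2 (d = (½)*(-11) = -11/2 ≈ -5.5000)
E(s, A) = -15 + A + s (E(s, A) = (A + s) - 15 = -15 + A + s)
X(T, Z) = -½ (X(T, Z) = -8*(-3/2 + (¼)*5)² = -8*(-3/2 + 5/4)² = -8*(-¼)² = -8*1/16 = -½)
E(d, j(2, -1)) + X(21, -30)*L = (-15 + 2*2/(-1 + 2) - 11/2) - ½*854 = (-15 + 2*2/1 - 11/2) - 427 = (-15 + 2*2*1 - 11/2) - 427 = (-15 + 4 - 11/2) - 427 = -33/2 - 427 = -887/2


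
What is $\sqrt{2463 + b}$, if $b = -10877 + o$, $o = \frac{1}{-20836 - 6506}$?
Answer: $\frac{i \sqrt{14263446518}}{1302} \approx 91.728 i$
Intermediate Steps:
$o = - \frac{1}{27342}$ ($o = \frac{1}{-27342} = - \frac{1}{27342} \approx -3.6574 \cdot 10^{-5}$)
$b = - \frac{297398935}{27342}$ ($b = -10877 - \frac{1}{27342} = - \frac{297398935}{27342} \approx -10877.0$)
$\sqrt{2463 + b} = \sqrt{2463 - \frac{297398935}{27342}} = \sqrt{- \frac{230055589}{27342}} = \frac{i \sqrt{14263446518}}{1302}$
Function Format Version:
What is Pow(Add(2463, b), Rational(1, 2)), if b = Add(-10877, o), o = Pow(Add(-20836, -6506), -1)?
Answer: Mul(Rational(1, 1302), I, Pow(14263446518, Rational(1, 2))) ≈ Mul(91.728, I)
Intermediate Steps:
o = Rational(-1, 27342) (o = Pow(-27342, -1) = Rational(-1, 27342) ≈ -3.6574e-5)
b = Rational(-297398935, 27342) (b = Add(-10877, Rational(-1, 27342)) = Rational(-297398935, 27342) ≈ -10877.)
Pow(Add(2463, b), Rational(1, 2)) = Pow(Add(2463, Rational(-297398935, 27342)), Rational(1, 2)) = Pow(Rational(-230055589, 27342), Rational(1, 2)) = Mul(Rational(1, 1302), I, Pow(14263446518, Rational(1, 2)))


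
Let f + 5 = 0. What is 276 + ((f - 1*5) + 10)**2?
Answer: 276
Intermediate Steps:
f = -5 (f = -5 + 0 = -5)
276 + ((f - 1*5) + 10)**2 = 276 + ((-5 - 1*5) + 10)**2 = 276 + ((-5 - 5) + 10)**2 = 276 + (-10 + 10)**2 = 276 + 0**2 = 276 + 0 = 276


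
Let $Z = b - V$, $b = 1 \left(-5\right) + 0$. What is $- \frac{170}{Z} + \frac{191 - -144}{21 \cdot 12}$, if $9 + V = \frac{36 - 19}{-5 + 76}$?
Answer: $- \frac{984065}{22428} \approx -43.877$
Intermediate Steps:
$b = -5$ ($b = -5 + 0 = -5$)
$V = - \frac{622}{71}$ ($V = -9 + \frac{36 - 19}{-5 + 76} = -9 + \frac{17}{71} = - \frac{622}{71} \approx -8.7606$)
$Z = \frac{267}{71}$ ($Z = -5 - - \frac{622}{71} = -5 + \frac{622}{71} = \frac{267}{71} \approx 3.7606$)
$- \frac{170}{Z} + \frac{191 - -144}{21 \cdot 12} = - \frac{170}{\frac{267}{71}} + \frac{191 - -144}{21 \cdot 12} = \left(-170\right) \frac{71}{267} + \frac{191 + 144}{252} = - \frac{12070}{267} + 335 \cdot \frac{1}{252} = - \frac{12070}{267} + \frac{335}{252} = - \frac{984065}{22428}$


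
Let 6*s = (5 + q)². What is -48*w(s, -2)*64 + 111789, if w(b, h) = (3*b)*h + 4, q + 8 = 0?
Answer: 127149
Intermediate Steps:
q = -8 (q = -8 + 0 = -8)
s = 3/2 (s = (5 - 8)²/6 = (⅙)*(-3)² = (⅙)*9 = 3/2 ≈ 1.5000)
w(b, h) = 4 + 3*b*h (w(b, h) = 3*b*h + 4 = 4 + 3*b*h)
-48*w(s, -2)*64 + 111789 = -48*(4 + 3*(3/2)*(-2))*64 + 111789 = -48*(4 - 9)*64 + 111789 = -48*(-5)*64 + 111789 = 240*64 + 111789 = 15360 + 111789 = 127149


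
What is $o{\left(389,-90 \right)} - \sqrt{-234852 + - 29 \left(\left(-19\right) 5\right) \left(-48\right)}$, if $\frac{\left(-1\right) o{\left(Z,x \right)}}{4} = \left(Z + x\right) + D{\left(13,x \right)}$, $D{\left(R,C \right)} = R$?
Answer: $-1248 - 18 i \sqrt{1133} \approx -1248.0 - 605.88 i$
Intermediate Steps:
$o{\left(Z,x \right)} = -52 - 4 Z - 4 x$ ($o{\left(Z,x \right)} = - 4 \left(\left(Z + x\right) + 13\right) = - 4 \left(13 + Z + x\right) = -52 - 4 Z - 4 x$)
$o{\left(389,-90 \right)} - \sqrt{-234852 + - 29 \left(\left(-19\right) 5\right) \left(-48\right)} = \left(-52 - 1556 - -360\right) - \sqrt{-234852 + - 29 \left(\left(-19\right) 5\right) \left(-48\right)} = \left(-52 - 1556 + 360\right) - \sqrt{-234852 + \left(-29\right) \left(-95\right) \left(-48\right)} = -1248 - \sqrt{-234852 + 2755 \left(-48\right)} = -1248 - \sqrt{-234852 - 132240} = -1248 - \sqrt{-367092} = -1248 - 18 i \sqrt{1133}$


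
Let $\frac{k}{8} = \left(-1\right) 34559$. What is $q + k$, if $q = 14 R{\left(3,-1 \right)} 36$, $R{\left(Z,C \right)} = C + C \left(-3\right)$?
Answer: $-275464$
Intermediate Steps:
$R{\left(Z,C \right)} = - 2 C$ ($R{\left(Z,C \right)} = C - 3 C = - 2 C$)
$k = -276472$ ($k = 8 \left(\left(-1\right) 34559\right) = 8 \left(-34559\right) = -276472$)
$q = 1008$ ($q = 14 \left(\left(-2\right) \left(-1\right)\right) 36 = 14 \cdot 2 \cdot 36 = 28 \cdot 36 = 1008$)
$q + k = 1008 - 276472 = -275464$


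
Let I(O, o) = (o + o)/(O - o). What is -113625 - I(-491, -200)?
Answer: -33065275/291 ≈ -1.1363e+5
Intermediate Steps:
I(O, o) = 2*o/(O - o) (I(O, o) = (2*o)/(O - o) = 2*o/(O - o))
-113625 - I(-491, -200) = -113625 - 2*(-200)/(-491 - 1*(-200)) = -113625 - 2*(-200)/(-491 + 200) = -113625 - 2*(-200)/(-291) = -113625 - 2*(-200)*(-1)/291 = -113625 - 1*400/291 = -113625 - 400/291 = -33065275/291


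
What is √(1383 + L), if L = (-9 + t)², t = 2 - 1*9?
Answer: √1639 ≈ 40.485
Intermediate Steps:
t = -7 (t = 2 - 9 = -7)
L = 256 (L = (-9 - 7)² = (-16)² = 256)
√(1383 + L) = √(1383 + 256) = √1639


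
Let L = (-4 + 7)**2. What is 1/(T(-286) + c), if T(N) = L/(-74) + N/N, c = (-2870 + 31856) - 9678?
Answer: 74/1428857 ≈ 5.1790e-5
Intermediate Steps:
L = 9 (L = 3**2 = 9)
c = 19308 (c = 28986 - 9678 = 19308)
T(N) = 65/74 (T(N) = 9/(-74) + N/N = 9*(-1/74) + 1 = -9/74 + 1 = 65/74)
1/(T(-286) + c) = 1/(65/74 + 19308) = 1/(1428857/74) = 74/1428857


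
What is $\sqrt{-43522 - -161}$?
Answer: $i \sqrt{43361} \approx 208.23 i$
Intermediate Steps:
$\sqrt{-43522 - -161} = \sqrt{-43522 + \left(-1 + 162\right)} = \sqrt{-43522 + 161} = \sqrt{-43361} = i \sqrt{43361}$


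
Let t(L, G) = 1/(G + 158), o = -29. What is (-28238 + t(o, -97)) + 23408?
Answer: -294629/61 ≈ -4830.0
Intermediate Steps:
t(L, G) = 1/(158 + G)
(-28238 + t(o, -97)) + 23408 = (-28238 + 1/(158 - 97)) + 23408 = (-28238 + 1/61) + 23408 = -1722517/61 + 23408 = -294629/61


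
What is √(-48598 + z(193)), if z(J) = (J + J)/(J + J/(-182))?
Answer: I*√1592053194/181 ≈ 220.45*I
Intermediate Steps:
z(J) = 364/181 (z(J) = (2*J)/(J + J*(-1/182)) = (2*J)/(J - J/182) = (2*J)/((181*J/182)) = (2*J)*(182/(181*J)) = 364/181)
√(-48598 + z(193)) = √(-48598 + 364/181) = √(-8795874/181) = I*√1592053194/181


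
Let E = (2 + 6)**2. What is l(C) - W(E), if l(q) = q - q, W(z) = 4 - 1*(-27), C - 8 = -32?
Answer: -31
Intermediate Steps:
C = -24 (C = 8 - 32 = -24)
E = 64 (E = 8**2 = 64)
W(z) = 31 (W(z) = 4 + 27 = 31)
l(q) = 0
l(C) - W(E) = 0 - 1*31 = 0 - 31 = -31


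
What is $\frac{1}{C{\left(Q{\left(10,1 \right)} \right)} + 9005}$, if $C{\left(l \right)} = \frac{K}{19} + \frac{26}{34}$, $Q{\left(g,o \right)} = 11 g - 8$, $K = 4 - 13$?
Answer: $\frac{323}{2908709} \approx 0.00011105$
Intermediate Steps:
$K = -9$
$Q{\left(g,o \right)} = -8 + 11 g$
$C{\left(l \right)} = \frac{94}{323}$ ($C{\left(l \right)} = - \frac{9}{19} + \frac{26}{34} = \left(-9\right) \frac{1}{19} + 26 \cdot \frac{1}{34} = - \frac{9}{19} + \frac{13}{17} = \frac{94}{323}$)
$\frac{1}{C{\left(Q{\left(10,1 \right)} \right)} + 9005} = \frac{1}{\frac{94}{323} + 9005} = \frac{1}{\frac{2908709}{323}} = \frac{323}{2908709}$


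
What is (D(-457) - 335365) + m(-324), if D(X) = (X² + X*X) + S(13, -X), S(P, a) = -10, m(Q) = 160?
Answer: 82483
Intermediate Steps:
D(X) = -10 + 2*X² (D(X) = (X² + X*X) - 10 = (X² + X²) - 10 = 2*X² - 10 = -10 + 2*X²)
(D(-457) - 335365) + m(-324) = ((-10 + 2*(-457)²) - 335365) + 160 = ((-10 + 2*208849) - 335365) + 160 = ((-10 + 417698) - 335365) + 160 = (417688 - 335365) + 160 = 82323 + 160 = 82483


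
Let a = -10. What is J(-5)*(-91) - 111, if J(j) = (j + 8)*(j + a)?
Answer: 3984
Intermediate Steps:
J(j) = (-10 + j)*(8 + j) (J(j) = (j + 8)*(j - 10) = (8 + j)*(-10 + j) = (-10 + j)*(8 + j))
J(-5)*(-91) - 111 = (-80 + (-5)² - 2*(-5))*(-91) - 111 = (-80 + 25 + 10)*(-91) - 111 = -45*(-91) - 111 = 4095 - 111 = 3984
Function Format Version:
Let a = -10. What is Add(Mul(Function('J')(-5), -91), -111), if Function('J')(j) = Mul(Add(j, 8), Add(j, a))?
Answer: 3984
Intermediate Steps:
Function('J')(j) = Mul(Add(-10, j), Add(8, j)) (Function('J')(j) = Mul(Add(j, 8), Add(j, -10)) = Mul(Add(8, j), Add(-10, j)) = Mul(Add(-10, j), Add(8, j)))
Add(Mul(Function('J')(-5), -91), -111) = Add(Mul(Add(-80, Pow(-5, 2), Mul(-2, -5)), -91), -111) = Add(Mul(Add(-80, 25, 10), -91), -111) = Add(Mul(-45, -91), -111) = Add(4095, -111) = 3984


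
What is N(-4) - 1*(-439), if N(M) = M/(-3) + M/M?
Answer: 1324/3 ≈ 441.33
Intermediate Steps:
N(M) = 1 - M/3 (N(M) = M*(-⅓) + 1 = -M/3 + 1 = 1 - M/3)
N(-4) - 1*(-439) = (1 - ⅓*(-4)) - 1*(-439) = (1 + 4/3) + 439 = 7/3 + 439 = 1324/3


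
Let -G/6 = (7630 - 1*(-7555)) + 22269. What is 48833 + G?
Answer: -175891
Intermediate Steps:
G = -224724 (G = -6*((7630 - 1*(-7555)) + 22269) = -6*((7630 + 7555) + 22269) = -6*(15185 + 22269) = -6*37454 = -224724)
48833 + G = 48833 - 224724 = -175891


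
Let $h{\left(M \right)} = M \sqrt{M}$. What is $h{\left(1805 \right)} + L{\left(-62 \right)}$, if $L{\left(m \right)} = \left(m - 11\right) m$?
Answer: $4526 + 34295 \sqrt{5} \approx 81212.0$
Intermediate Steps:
$L{\left(m \right)} = m \left(-11 + m\right)$ ($L{\left(m \right)} = \left(-11 + m\right) m = m \left(-11 + m\right)$)
$h{\left(M \right)} = M^{\frac{3}{2}}$
$h{\left(1805 \right)} + L{\left(-62 \right)} = 1805^{\frac{3}{2}} - 62 \left(-11 - 62\right) = 34295 \sqrt{5} - -4526 = 34295 \sqrt{5} + 4526 = 4526 + 34295 \sqrt{5}$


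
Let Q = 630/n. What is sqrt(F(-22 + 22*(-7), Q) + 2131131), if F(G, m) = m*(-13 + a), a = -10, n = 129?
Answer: sqrt(3940253529)/43 ≈ 1459.8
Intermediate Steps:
Q = 210/43 (Q = 630/129 = 630*(1/129) = 210/43 ≈ 4.8837)
F(G, m) = -23*m (F(G, m) = m*(-13 - 10) = m*(-23) = -23*m)
sqrt(F(-22 + 22*(-7), Q) + 2131131) = sqrt(-23*210/43 + 2131131) = sqrt(-4830/43 + 2131131) = sqrt(91633803/43) = sqrt(3940253529)/43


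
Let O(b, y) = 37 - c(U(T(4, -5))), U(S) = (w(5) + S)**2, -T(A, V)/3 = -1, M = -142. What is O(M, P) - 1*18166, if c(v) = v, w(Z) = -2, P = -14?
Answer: -18130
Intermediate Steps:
T(A, V) = 3 (T(A, V) = -3*(-1) = 3)
U(S) = (-2 + S)**2
O(b, y) = 36 (O(b, y) = 37 - (-2 + 3)**2 = 37 - 1*1**2 = 37 - 1*1 = 37 - 1 = 36)
O(M, P) - 1*18166 = 36 - 1*18166 = 36 - 18166 = -18130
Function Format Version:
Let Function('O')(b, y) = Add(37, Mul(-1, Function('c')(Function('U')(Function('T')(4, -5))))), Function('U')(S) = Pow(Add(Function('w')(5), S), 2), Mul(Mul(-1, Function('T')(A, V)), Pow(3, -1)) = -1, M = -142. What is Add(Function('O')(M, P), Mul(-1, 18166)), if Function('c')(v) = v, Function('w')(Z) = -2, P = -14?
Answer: -18130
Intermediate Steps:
Function('T')(A, V) = 3 (Function('T')(A, V) = Mul(-3, -1) = 3)
Function('U')(S) = Pow(Add(-2, S), 2)
Function('O')(b, y) = 36 (Function('O')(b, y) = Add(37, Mul(-1, Pow(Add(-2, 3), 2))) = Add(37, Mul(-1, Pow(1, 2))) = Add(37, Mul(-1, 1)) = Add(37, -1) = 36)
Add(Function('O')(M, P), Mul(-1, 18166)) = Add(36, Mul(-1, 18166)) = Add(36, -18166) = -18130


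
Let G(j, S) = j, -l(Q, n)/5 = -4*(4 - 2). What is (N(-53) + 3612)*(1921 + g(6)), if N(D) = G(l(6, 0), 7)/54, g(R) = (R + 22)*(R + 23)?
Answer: 88862584/9 ≈ 9.8736e+6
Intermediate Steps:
l(Q, n) = 40 (l(Q, n) = -(-20)*(4 - 2) = -(-20)*2 = -5*(-8) = 40)
g(R) = (22 + R)*(23 + R)
N(D) = 20/27 (N(D) = 40/54 = 40*(1/54) = 20/27)
(N(-53) + 3612)*(1921 + g(6)) = (20/27 + 3612)*(1921 + (506 + 6**2 + 45*6)) = 97544*(1921 + (506 + 36 + 270))/27 = 97544*(1921 + 812)/27 = (97544/27)*2733 = 88862584/9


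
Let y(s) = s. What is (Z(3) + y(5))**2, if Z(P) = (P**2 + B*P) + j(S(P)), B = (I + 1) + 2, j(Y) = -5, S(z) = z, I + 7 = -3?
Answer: 144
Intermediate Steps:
I = -10 (I = -7 - 3 = -10)
B = -7 (B = (-10 + 1) + 2 = -9 + 2 = -7)
Z(P) = -5 + P**2 - 7*P (Z(P) = (P**2 - 7*P) - 5 = -5 + P**2 - 7*P)
(Z(3) + y(5))**2 = ((-5 + 3**2 - 7*3) + 5)**2 = ((-5 + 9 - 21) + 5)**2 = (-17 + 5)**2 = (-12)**2 = 144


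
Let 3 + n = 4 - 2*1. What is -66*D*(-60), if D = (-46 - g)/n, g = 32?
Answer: 308880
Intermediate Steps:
n = -1 (n = -3 + (4 - 2*1) = -3 + (4 - 2) = -3 + 2 = -1)
D = 78 (D = (-46 - 1*32)/(-1) = (-46 - 32)*(-1) = -78*(-1) = 78)
-66*D*(-60) = -66*78*(-60) = -5148*(-60) = 308880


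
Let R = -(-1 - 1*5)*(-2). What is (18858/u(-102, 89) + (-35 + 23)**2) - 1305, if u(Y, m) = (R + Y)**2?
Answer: -2511583/2166 ≈ -1159.5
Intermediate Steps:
R = -12 (R = -(-1 - 5)*(-2) = -1*(-6)*(-2) = 6*(-2) = -12)
u(Y, m) = (-12 + Y)**2
(18858/u(-102, 89) + (-35 + 23)**2) - 1305 = (18858/((-12 - 102)**2) + (-35 + 23)**2) - 1305 = (18858/((-114)**2) + (-12)**2) - 1305 = (18858/12996 + 144) - 1305 = (18858*(1/12996) + 144) - 1305 = (3143/2166 + 144) - 1305 = 315047/2166 - 1305 = -2511583/2166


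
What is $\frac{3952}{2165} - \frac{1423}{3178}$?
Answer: $\frac{9478661}{6880370} \approx 1.3776$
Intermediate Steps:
$\frac{3952}{2165} - \frac{1423}{3178} = \frac{9478661}{6880370}$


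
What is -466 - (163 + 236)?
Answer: -865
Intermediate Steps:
-466 - (163 + 236) = -466 - 1*399 = -466 - 399 = -865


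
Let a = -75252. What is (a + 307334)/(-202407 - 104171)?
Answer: -116041/153289 ≈ -0.75701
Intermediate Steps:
(a + 307334)/(-202407 - 104171) = (-75252 + 307334)/(-202407 - 104171) = 232082/(-306578) = 232082*(-1/306578) = -116041/153289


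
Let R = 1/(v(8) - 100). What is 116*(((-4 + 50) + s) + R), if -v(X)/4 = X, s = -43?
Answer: 11455/33 ≈ 347.12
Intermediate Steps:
v(X) = -4*X
R = -1/132 (R = 1/(-4*8 - 100) = 1/(-32 - 100) = 1/(-132) = -1/132 ≈ -0.0075758)
116*(((-4 + 50) + s) + R) = 116*(((-4 + 50) - 43) - 1/132) = 116*((46 - 43) - 1/132) = 116*(3 - 1/132) = 116*(395/132) = 11455/33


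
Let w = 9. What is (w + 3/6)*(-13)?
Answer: -247/2 ≈ -123.50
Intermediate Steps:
(w + 3/6)*(-13) = (9 + 3/6)*(-13) = (9 + 3*(⅙))*(-13) = (9 + ½)*(-13) = (19/2)*(-13) = -247/2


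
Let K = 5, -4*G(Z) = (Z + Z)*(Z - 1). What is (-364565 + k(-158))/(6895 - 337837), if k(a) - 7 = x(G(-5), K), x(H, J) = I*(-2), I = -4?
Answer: 182275/165471 ≈ 1.1016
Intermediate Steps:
G(Z) = -Z*(-1 + Z)/2 (G(Z) = -(Z + Z)*(Z - 1)/4 = -2*Z*(-1 + Z)/4 = -Z*(-1 + Z)/2)
x(H, J) = 8 (x(H, J) = -4*(-2) = 8)
k(a) = 15 (k(a) = 7 + 8 = 15)
(-364565 + k(-158))/(6895 - 337837) = (-364565 + 15)/(6895 - 337837) = -364550/(-330942) = -364550*(-1/330942) = 182275/165471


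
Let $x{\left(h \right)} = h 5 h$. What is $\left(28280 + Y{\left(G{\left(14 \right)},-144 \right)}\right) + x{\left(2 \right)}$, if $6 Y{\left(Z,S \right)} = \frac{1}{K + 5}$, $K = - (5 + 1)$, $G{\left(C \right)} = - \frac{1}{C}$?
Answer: $\frac{169799}{6} \approx 28300.0$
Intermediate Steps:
$K = -6$ ($K = \left(-1\right) 6 = -6$)
$x{\left(h \right)} = 5 h^{2}$ ($x{\left(h \right)} = 5 h h = 5 h^{2}$)
$Y{\left(Z,S \right)} = - \frac{1}{6}$ ($Y{\left(Z,S \right)} = \frac{1}{6 \left(-6 + 5\right)} = \frac{1}{6 \left(-1\right)} = \frac{1}{6} \left(-1\right) = - \frac{1}{6}$)
$\left(28280 + Y{\left(G{\left(14 \right)},-144 \right)}\right) + x{\left(2 \right)} = \left(28280 - \frac{1}{6}\right) + 5 \cdot 2^{2} = \frac{169679}{6} + 5 \cdot 4 = \frac{169679}{6} + 20 = \frac{169799}{6}$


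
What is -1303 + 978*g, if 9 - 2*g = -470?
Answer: 232928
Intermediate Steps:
g = 479/2 (g = 9/2 - ½*(-470) = 9/2 + 235 = 479/2 ≈ 239.50)
-1303 + 978*g = -1303 + 978*(479/2) = -1303 + 234231 = 232928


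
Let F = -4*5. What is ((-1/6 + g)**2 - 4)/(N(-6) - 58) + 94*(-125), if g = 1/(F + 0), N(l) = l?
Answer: -2707185769/230400 ≈ -11750.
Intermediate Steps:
F = -20
g = -1/20 (g = 1/(-20 + 0) = 1/(-20) = -1/20 ≈ -0.050000)
((-1/6 + g)**2 - 4)/(N(-6) - 58) + 94*(-125) = ((-1/6 - 1/20)**2 - 4)/(-6 - 58) + 94*(-125) = ((-1*1/6 - 1/20)**2 - 4)/(-64) - 11750 = ((-1/6 - 1/20)**2 - 4)*(-1/64) - 11750 = ((-13/60)**2 - 4)*(-1/64) - 11750 = (169/3600 - 4)*(-1/64) - 11750 = -14231/3600*(-1/64) - 11750 = 14231/230400 - 11750 = -2707185769/230400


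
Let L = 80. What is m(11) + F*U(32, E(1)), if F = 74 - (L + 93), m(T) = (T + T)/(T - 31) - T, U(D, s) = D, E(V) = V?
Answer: -31801/10 ≈ -3180.1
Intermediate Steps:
m(T) = -T + 2*T/(-31 + T) (m(T) = (2*T)/(-31 + T) - T = 2*T/(-31 + T) - T = -T + 2*T/(-31 + T))
F = -99 (F = 74 - (80 + 93) = 74 - 1*173 = 74 - 173 = -99)
m(11) + F*U(32, E(1)) = 11*(33 - 1*11)/(-31 + 11) - 99*32 = 11*(33 - 11)/(-20) - 3168 = 11*(-1/20)*22 - 3168 = -121/10 - 3168 = -31801/10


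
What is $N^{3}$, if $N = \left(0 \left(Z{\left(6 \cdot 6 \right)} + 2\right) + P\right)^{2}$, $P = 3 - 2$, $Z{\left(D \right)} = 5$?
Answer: $1$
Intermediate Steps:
$P = 1$ ($P = 3 - 2 = 1$)
$N = 1$ ($N = \left(0 \left(5 + 2\right) + 1\right)^{2} = \left(0 \cdot 7 + 1\right)^{2} = \left(0 + 1\right)^{2} = 1^{2} = 1$)
$N^{3} = 1^{3} = 1$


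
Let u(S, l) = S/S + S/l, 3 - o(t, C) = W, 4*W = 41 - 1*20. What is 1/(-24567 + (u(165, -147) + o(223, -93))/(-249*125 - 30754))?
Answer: -12128284/297955552563 ≈ -4.0705e-5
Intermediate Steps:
W = 21/4 (W = (41 - 1*20)/4 = (41 - 20)/4 = (¼)*21 = 21/4 ≈ 5.2500)
o(t, C) = -9/4 (o(t, C) = 3 - 1*21/4 = 3 - 21/4 = -9/4)
u(S, l) = 1 + S/l
1/(-24567 + (u(165, -147) + o(223, -93))/(-249*125 - 30754)) = 1/(-24567 + ((165 - 147)/(-147) - 9/4)/(-249*125 - 30754)) = 1/(-24567 + (-1/147*18 - 9/4)/(-31125 - 30754)) = 1/(-24567 + (-6/49 - 9/4)/(-61879)) = 1/(-24567 - 465/196*(-1/61879)) = 1/(-24567 + 465/12128284) = 1/(-297955552563/12128284) = -12128284/297955552563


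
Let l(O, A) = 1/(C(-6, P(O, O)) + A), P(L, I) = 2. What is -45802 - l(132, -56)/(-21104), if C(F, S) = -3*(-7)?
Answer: -33831189281/738640 ≈ -45802.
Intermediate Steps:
C(F, S) = 21
l(O, A) = 1/(21 + A)
-45802 - l(132, -56)/(-21104) = -45802 - 1/((21 - 56)*(-21104)) = -45802 - (-1)/((-35)*21104) = -45802 - (-1)*(-1)/(35*21104) = -45802 - 1*1/738640 = -45802 - 1/738640 = -33831189281/738640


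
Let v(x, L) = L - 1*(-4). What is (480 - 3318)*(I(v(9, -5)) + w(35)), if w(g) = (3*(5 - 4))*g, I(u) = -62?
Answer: -122034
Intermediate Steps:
v(x, L) = 4 + L (v(x, L) = L + 4 = 4 + L)
w(g) = 3*g (w(g) = (3*1)*g = 3*g)
(480 - 3318)*(I(v(9, -5)) + w(35)) = (480 - 3318)*(-62 + 3*35) = -2838*(-62 + 105) = -2838*43 = -122034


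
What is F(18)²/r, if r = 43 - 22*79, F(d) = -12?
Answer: -48/565 ≈ -0.084956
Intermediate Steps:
r = -1695 (r = 43 - 1738 = -1695)
F(18)²/r = (-12)²/(-1695) = 144*(-1/1695) = -48/565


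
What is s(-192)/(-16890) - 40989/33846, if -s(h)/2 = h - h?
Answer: -13663/11282 ≈ -1.2110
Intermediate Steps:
s(h) = 0 (s(h) = -2*(h - h) = -2*0 = 0)
s(-192)/(-16890) - 40989/33846 = 0/(-16890) - 40989/33846 = 0*(-1/16890) - 40989*1/33846 = 0 - 13663/11282 = -13663/11282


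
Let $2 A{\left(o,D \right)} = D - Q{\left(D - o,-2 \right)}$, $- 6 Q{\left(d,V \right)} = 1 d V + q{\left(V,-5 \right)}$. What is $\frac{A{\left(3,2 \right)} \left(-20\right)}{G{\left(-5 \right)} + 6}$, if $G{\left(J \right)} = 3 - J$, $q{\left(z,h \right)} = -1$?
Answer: $- \frac{65}{42} \approx -1.5476$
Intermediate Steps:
$Q{\left(d,V \right)} = \frac{1}{6} - \frac{V d}{6}$ ($Q{\left(d,V \right)} = - \frac{1 d V - 1}{6} = - \frac{d V - 1}{6} = - \frac{V d - 1}{6} = - \frac{-1 + V d}{6} = \frac{1}{6} - \frac{V d}{6}$)
$A{\left(o,D \right)} = - \frac{1}{12} + \frac{D}{3} + \frac{o}{6}$ ($A{\left(o,D \right)} = \frac{D - \left(\frac{1}{6} - - \frac{D - o}{3}\right)}{2} = \frac{D - \left(\frac{1}{6} + \left(- \frac{o}{3} + \frac{D}{3}\right)\right)}{2} = \frac{D - \left(\frac{1}{6} - \frac{o}{3} + \frac{D}{3}\right)}{2} = \frac{- \frac{1}{6} + \frac{o}{3} + \frac{2 D}{3}}{2} = - \frac{1}{12} + \frac{D}{3} + \frac{o}{6}$)
$\frac{A{\left(3,2 \right)} \left(-20\right)}{G{\left(-5 \right)} + 6} = \frac{\left(- \frac{1}{12} + \frac{1}{3} \cdot 2 + \frac{1}{6} \cdot 3\right) \left(-20\right)}{\left(3 - -5\right) + 6} = \frac{\left(- \frac{1}{12} + \frac{2}{3} + \frac{1}{2}\right) \left(-20\right)}{\left(3 + 5\right) + 6} = \frac{\frac{13}{12} \left(-20\right)}{8 + 6} = - \frac{65}{3 \cdot 14} = \left(- \frac{65}{3}\right) \frac{1}{14} = - \frac{65}{42}$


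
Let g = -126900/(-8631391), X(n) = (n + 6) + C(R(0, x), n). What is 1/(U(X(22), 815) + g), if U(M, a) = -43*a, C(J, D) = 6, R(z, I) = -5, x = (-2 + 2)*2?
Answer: -8631391/302486970695 ≈ -2.8535e-5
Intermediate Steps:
x = 0 (x = 0*2 = 0)
X(n) = 12 + n (X(n) = (n + 6) + 6 = (6 + n) + 6 = 12 + n)
g = 126900/8631391 (g = -126900*(-1/8631391) = 126900/8631391 ≈ 0.014702)
1/(U(X(22), 815) + g) = 1/(-43*815 + 126900/8631391) = 1/(-35045 + 126900/8631391) = 1/(-302486970695/8631391) = -8631391/302486970695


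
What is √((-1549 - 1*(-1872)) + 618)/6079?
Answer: √941/6079 ≈ 0.0050462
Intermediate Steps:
√((-1549 - 1*(-1872)) + 618)/6079 = √((-1549 + 1872) + 618)*(1/6079) = √(323 + 618)*(1/6079) = √941*(1/6079) = √941/6079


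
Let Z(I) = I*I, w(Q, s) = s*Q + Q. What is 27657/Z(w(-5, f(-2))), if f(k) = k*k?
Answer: 27657/625 ≈ 44.251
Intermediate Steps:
f(k) = k²
w(Q, s) = Q + Q*s (w(Q, s) = Q*s + Q = Q + Q*s)
Z(I) = I²
27657/Z(w(-5, f(-2))) = 27657/((-5*(1 + (-2)²))²) = 27657/((-5*(1 + 4))²) = 27657/((-5*5)²) = 27657/((-25)²) = 27657/625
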